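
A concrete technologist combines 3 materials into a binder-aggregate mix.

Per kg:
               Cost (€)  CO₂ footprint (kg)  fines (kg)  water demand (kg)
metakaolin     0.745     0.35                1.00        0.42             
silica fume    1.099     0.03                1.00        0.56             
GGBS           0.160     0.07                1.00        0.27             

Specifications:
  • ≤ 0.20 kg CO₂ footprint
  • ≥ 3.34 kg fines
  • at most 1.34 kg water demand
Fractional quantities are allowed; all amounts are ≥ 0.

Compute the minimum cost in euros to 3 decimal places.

€1.328

Set it up as a linear program. Let x1 = kg of metakaolin, x2 = kg of silica fume, x3 = kg of GGBS.
Minimize 0.745x1 + 1.099x2 + 0.16x3 with:
  0.35x1 + 0.03x2 + 0.07x3 ≤ 0.2   (CO₂ footprint)
  1x1 + 1x2 + 1x3 ≥ 3.34   (fines)
  0.42x1 + 0.56x2 + 0.27x3 ≤ 1.34   (water demand)
  x1, x2, x3 ≥ 0.
The optimal basis is {silica fume, GGBS}; metakaolin drops out. The CO₂ footprint and fines requirements are met with equality.
So silica fume = 0.845 kg, GGBS = 2.495 kg.
Cost = 1.099·0.845 + 0.16·2.495 = 1.32786.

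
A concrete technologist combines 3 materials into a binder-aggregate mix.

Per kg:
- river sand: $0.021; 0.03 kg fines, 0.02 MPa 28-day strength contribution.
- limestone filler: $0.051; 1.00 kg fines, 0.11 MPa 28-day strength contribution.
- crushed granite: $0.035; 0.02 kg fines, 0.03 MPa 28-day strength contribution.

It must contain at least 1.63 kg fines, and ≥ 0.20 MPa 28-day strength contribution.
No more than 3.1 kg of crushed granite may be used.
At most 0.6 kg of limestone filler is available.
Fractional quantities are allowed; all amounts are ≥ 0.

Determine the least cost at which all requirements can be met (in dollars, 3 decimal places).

$0.752

This is a linear program. Let x1 = kg of river sand, x2 = kg of limestone filler, x3 = kg of crushed granite.
min 0.021x1 + 0.051x2 + 0.035x3 with:
  0.03x1 + 1x2 + 0.02x3 ≥ 1.63   (fines)
  0.02x1 + 0.11x2 + 0.03x3 ≥ 0.2   (28-day strength contribution)
  x3 ≤ 3.1
  x2 ≤ 0.6
  x1, x2, x3 ≥ 0.
The optimal basis is {river sand, limestone filler}; crushed granite drops out. There the fines and the limestone filler cap constraints are tight.
So river sand = 34.33 kg, limestone filler = 0.6 kg.
Hence cost = 0.021·34.33 + 0.051·0.6 = $0.75153.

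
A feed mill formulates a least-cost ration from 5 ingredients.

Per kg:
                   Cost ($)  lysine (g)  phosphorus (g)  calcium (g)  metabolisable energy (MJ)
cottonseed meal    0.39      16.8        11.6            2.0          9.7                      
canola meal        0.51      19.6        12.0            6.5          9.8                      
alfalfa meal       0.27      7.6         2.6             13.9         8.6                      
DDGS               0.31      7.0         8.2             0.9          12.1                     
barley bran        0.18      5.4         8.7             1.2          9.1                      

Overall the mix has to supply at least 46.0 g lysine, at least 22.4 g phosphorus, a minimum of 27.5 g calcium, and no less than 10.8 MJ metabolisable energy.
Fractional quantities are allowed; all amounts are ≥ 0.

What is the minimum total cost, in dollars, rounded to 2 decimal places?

$1.23

Treat it as an LP. Let x1 = kg of cottonseed meal, x2 = kg of canola meal, x3 = kg of alfalfa meal, x4 = kg of DDGS, x5 = kg of barley bran.
Minimize 0.39x1 + 0.51x2 + 0.27x3 + 0.31x4 + 0.18x5 subject to:
  16.8x1 + 19.6x2 + 7.6x3 + 7x4 + 5.4x5 ≥ 46   (lysine)
  11.6x1 + 12x2 + 2.6x3 + 8.2x4 + 8.7x5 ≥ 22.4   (phosphorus)
  2x1 + 6.5x2 + 13.9x3 + 0.9x4 + 1.2x5 ≥ 27.5   (calcium)
  9.7x1 + 9.8x2 + 8.6x3 + 12.1x4 + 9.1x5 ≥ 10.8   (metabolisable energy)
  x1, x2, x3, x4, x5 ≥ 0.
The cheapest feasible vertex uses only cottonseed meal, alfalfa meal; canola meal, DDGS, barley bran are not used. The lysine and calcium requirements are met with equality.
Solving gives x1 = 1.971, x3 = 1.695.
Hence cost = 0.39·1.971 + 0.27·1.695 = $1.2263.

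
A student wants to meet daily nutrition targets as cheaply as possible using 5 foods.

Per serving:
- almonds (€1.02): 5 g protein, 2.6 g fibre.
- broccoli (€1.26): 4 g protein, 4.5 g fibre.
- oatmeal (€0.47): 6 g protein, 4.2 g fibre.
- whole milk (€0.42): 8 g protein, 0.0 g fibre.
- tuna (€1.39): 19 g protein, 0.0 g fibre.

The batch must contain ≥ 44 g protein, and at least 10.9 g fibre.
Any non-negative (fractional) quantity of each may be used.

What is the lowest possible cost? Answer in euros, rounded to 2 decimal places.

Set it up as a linear program. Let x1 = servings of almonds, x2 = servings of broccoli, x3 = servings of oatmeal, x4 = servings of whole milk, x5 = servings of tuna.
Minimize 1.02x1 + 1.26x2 + 0.47x3 + 0.42x4 + 1.39x5 with:
  5x1 + 4x2 + 6x3 + 8x4 + 19x5 ≥ 44   (protein)
  2.6x1 + 4.5x2 + 4.2x3 ≥ 10.9   (fibre)
  x1, x2, x3, x4, x5 ≥ 0.
The optimal basis is {oatmeal, whole milk}; almonds, broccoli, tuna drop out. Binding constraints: protein and fibre.
Solving gives x3 = 2.595, x4 = 3.554.
Hence cost = 0.47·2.595 + 0.42·3.554 = €2.7123.

€2.71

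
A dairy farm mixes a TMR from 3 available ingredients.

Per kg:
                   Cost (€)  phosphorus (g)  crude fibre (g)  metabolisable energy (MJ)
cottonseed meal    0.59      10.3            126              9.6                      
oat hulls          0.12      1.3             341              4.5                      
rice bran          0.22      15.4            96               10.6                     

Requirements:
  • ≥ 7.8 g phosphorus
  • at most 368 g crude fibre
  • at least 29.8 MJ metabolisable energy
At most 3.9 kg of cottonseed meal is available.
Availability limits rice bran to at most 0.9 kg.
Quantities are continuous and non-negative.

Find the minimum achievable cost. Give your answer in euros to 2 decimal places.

€1.43

Let x1 = kg of cottonseed meal, x2 = kg of oat hulls, x3 = kg of rice bran.
min 0.59x1 + 0.12x2 + 0.22x3 with:
  10.3x1 + 1.3x2 + 15.4x3 ≥ 7.8   (phosphorus)
  126x1 + 341x2 + 96x3 ≤ 368   (crude fibre)
  9.6x1 + 4.5x2 + 10.6x3 ≥ 29.8   (metabolisable energy)
  x1 ≤ 3.9
  x3 ≤ 0.9
  x1, x2, x3 ≥ 0.
All 3 inputs are positive at the optimum. There the crude fibre, metabolisable energy, the rice bran cap constraints are tight.
Optimal quantities: cottonseed meal = 2.084 kg, oat hulls = 0.05564 kg, rice bran = 0.9 kg.
Cost = 0.59·2.084 + 0.12·0.05564 + 0.22·0.9 = 1.4342.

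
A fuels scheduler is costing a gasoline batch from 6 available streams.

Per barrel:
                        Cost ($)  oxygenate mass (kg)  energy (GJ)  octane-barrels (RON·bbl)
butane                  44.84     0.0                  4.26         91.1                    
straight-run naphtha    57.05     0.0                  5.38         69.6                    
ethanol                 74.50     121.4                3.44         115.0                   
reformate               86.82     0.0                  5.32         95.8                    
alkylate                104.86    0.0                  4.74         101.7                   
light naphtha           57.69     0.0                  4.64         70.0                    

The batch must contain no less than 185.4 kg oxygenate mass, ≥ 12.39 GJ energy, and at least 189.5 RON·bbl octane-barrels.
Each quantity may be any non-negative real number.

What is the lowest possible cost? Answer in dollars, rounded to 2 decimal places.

$188.89

Let x1 = barrels of butane, x2 = barrels of straight-run naphtha, x3 = barrels of ethanol, x4 = barrels of reformate, x5 = barrels of alkylate, x6 = barrels of light naphtha.
min 44.84x1 + 57.05x2 + 74.5x3 + 86.82x4 + 104.86x5 + 57.69x6 with:
  121.4x3 ≥ 185.4   (oxygenate mass)
  4.26x1 + 5.38x2 + 3.44x3 + 5.32x4 + 4.74x5 + 4.64x6 ≥ 12.39   (energy)
  91.1x1 + 69.6x2 + 115x3 + 95.8x4 + 101.7x5 + 70x6 ≥ 189.5   (octane-barrels)
  x1, x2, x3, x4, x5, x6 ≥ 0.
The cheapest feasible vertex uses only butane, ethanol; straight-run naphtha, reformate, alkylate, light naphtha are not used. The oxygenate mass and energy requirements are met with equality.
Solving gives x1 = 1.6752, x3 = 1.5272.
Cost = 44.84·1.6752 + 74.5·1.5272 = 188.8924.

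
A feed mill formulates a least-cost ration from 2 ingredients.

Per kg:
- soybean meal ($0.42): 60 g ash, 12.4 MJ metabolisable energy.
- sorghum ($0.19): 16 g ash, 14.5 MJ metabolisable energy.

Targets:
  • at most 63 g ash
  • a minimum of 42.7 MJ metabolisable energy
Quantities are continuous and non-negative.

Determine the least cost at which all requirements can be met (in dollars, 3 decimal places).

This is a linear program. Let x1 = kg of soybean meal, x2 = kg of sorghum.
min 0.42x1 + 0.19x2 subject to:
  60x1 + 16x2 ≤ 63   (ash)
  12.4x1 + 14.5x2 ≥ 42.7   (metabolisable energy)
  x1, x2 ≥ 0.
The minimum-cost mix takes nothing from soybean meal — only sorghum. There the metabolisable energy constraint is tight.
So sorghum = 2.945 kg.
Cost = 0.19·2.945 = 0.55955.

$0.560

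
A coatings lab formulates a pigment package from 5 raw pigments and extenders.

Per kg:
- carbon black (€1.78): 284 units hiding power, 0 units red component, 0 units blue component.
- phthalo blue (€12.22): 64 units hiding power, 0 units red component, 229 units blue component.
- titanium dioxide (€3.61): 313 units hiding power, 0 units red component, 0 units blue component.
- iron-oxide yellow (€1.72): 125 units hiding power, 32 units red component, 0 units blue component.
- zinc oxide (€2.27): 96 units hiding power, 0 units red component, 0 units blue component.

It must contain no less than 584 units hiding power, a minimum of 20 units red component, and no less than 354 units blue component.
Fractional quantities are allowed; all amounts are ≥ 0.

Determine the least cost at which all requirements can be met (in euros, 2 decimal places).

Set it up as a linear program. Let x1 = kg of carbon black, x2 = kg of phthalo blue, x3 = kg of titanium dioxide, x4 = kg of iron-oxide yellow, x5 = kg of zinc oxide.
Minimize 1.78x1 + 12.22x2 + 3.61x3 + 1.72x4 + 2.27x5 subject to:
  284x1 + 64x2 + 313x3 + 125x4 + 96x5 ≥ 584   (hiding power)
  32x4 ≥ 20   (red component)
  229x2 ≥ 354   (blue component)
  x1, x2, x3, x4, x5 ≥ 0.
The cheapest feasible vertex uses only carbon black, phthalo blue, iron-oxide yellow; titanium dioxide, zinc oxide are not used. Binding constraints: hiding power, red component, blue component.
So carbon black = 1.433 kg, phthalo blue = 1.546 kg, iron-oxide yellow = 0.625 kg.
Cost = 1.78·1.433 + 12.22·1.546 + 1.72·0.625 = 22.5179.

€22.52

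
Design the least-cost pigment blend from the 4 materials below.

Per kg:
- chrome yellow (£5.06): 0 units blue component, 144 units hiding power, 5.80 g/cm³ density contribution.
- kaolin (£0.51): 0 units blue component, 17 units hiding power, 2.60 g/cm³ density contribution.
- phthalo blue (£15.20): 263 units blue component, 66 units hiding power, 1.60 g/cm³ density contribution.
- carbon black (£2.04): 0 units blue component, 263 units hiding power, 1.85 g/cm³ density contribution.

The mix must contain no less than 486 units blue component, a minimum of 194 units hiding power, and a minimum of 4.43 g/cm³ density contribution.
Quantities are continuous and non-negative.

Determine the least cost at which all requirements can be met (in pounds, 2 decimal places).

£28.79

Let x1 = kg of chrome yellow, x2 = kg of kaolin, x3 = kg of phthalo blue, x4 = kg of carbon black.
min 5.06x1 + 0.51x2 + 15.2x3 + 2.04x4 subject to:
  263x3 ≥ 486   (blue component)
  144x1 + 17x2 + 66x3 + 263x4 ≥ 194   (hiding power)
  5.8x1 + 2.6x2 + 1.6x3 + 1.85x4 ≥ 4.43   (density contribution)
  x1, x2, x3, x4 ≥ 0.
The minimum-cost mix takes nothing from chrome yellow — only kaolin, phthalo blue, carbon black. The blue component, hiding power, density contribution requirements are met with equality.
Optimal quantities: kaolin = 0.3897 kg, phthalo blue = 1.8479 kg, carbon black = 0.24872 kg.
Cost = 0.51·0.3897 + 15.2·1.8479 + 2.04·0.24872 = 28.7942.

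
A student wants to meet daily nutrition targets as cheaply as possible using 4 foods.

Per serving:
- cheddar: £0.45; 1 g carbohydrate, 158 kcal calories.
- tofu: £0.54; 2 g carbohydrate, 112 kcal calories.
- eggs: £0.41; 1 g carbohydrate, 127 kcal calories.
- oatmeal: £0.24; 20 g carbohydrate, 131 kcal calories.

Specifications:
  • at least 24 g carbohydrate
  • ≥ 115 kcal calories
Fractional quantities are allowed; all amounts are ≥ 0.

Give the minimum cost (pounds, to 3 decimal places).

Set it up as a linear program. Let x1 = servings of cheddar, x2 = servings of tofu, x3 = servings of eggs, x4 = servings of oatmeal.
Minimise 0.45x1 + 0.54x2 + 0.41x3 + 0.24x4 subject to:
  1x1 + 2x2 + 1x3 + 20x4 ≥ 24   (carbohydrate)
  158x1 + 112x2 + 127x3 + 131x4 ≥ 115   (calories)
  x1, x2, x3, x4 ≥ 0.
At the optimum only oatmeal is positive (cheddar, tofu, eggs = 0). Binding constraint: carbohydrate.
So oatmeal = 1.2 servings.
Total cost: 0.24·1.2 = 0.28800.

£0.288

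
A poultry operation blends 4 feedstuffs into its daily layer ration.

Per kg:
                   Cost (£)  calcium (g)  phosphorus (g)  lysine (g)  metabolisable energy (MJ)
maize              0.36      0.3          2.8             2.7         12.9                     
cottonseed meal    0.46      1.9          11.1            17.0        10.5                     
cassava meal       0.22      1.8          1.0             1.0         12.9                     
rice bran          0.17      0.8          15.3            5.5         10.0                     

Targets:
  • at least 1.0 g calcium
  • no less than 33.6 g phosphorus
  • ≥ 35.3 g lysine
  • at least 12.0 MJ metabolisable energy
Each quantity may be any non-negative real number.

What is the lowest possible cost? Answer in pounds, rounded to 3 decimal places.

Treat it as an LP. Let x1 = kg of maize, x2 = kg of cottonseed meal, x3 = kg of cassava meal, x4 = kg of rice bran.
min 0.36x1 + 0.46x2 + 0.22x3 + 0.17x4 with:
  0.3x1 + 1.9x2 + 1.8x3 + 0.8x4 ≥ 1   (calcium)
  2.8x1 + 11.1x2 + 1x3 + 15.3x4 ≥ 33.6   (phosphorus)
  2.7x1 + 17x2 + 1x3 + 5.5x4 ≥ 35.3   (lysine)
  12.9x1 + 10.5x2 + 12.9x3 + 10x4 ≥ 12   (metabolisable energy)
  x1, x2, x3, x4 ≥ 0.
The optimal basis is {cottonseed meal, rice bran}; maize, cassava meal drop out. There the phosphorus and lysine constraints are tight.
That vertex is x2 = 1.785, x4 = 0.9011.
Objective = 0.46·1.785 + 0.17·0.9011 = 0.97429.

£0.974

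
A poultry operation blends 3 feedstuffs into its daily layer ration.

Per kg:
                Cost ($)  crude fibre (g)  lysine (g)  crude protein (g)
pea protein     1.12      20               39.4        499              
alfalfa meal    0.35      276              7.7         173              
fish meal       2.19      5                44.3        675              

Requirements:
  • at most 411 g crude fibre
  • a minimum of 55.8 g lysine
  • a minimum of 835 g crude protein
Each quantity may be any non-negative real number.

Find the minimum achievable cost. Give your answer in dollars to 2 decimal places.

$1.82

Let x1 = kg of pea protein, x2 = kg of alfalfa meal, x3 = kg of fish meal.
Minimize 1.12x1 + 0.35x2 + 2.19x3 with:
  20x1 + 276x2 + 5x3 ≤ 411   (crude fibre)
  39.4x1 + 7.7x2 + 44.3x3 ≥ 55.8   (lysine)
  499x1 + 173x2 + 675x3 ≥ 835   (crude protein)
  x1, x2, x3 ≥ 0.
The minimum-cost mix takes nothing from fish meal — only pea protein, alfalfa meal. Binding constraints: crude fibre and crude protein.
Solving gives x1 = 1.187, x2 = 1.403.
Hence cost = 1.12·1.187 + 0.35·1.403 = $1.8205.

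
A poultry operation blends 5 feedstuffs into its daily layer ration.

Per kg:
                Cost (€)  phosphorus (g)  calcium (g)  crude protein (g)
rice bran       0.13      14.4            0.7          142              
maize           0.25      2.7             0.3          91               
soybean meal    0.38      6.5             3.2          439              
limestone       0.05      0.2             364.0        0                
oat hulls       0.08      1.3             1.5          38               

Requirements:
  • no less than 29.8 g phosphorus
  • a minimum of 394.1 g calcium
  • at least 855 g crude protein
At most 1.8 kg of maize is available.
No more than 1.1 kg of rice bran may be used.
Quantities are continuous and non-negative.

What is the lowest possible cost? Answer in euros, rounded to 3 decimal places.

Let x1 = kg of rice bran, x2 = kg of maize, x3 = kg of soybean meal, x4 = kg of limestone, x5 = kg of oat hulls.
min 0.13x1 + 0.25x2 + 0.38x3 + 0.05x4 + 0.08x5 subject to:
  14.4x1 + 2.7x2 + 6.5x3 + 0.2x4 + 1.3x5 ≥ 29.8   (phosphorus)
  0.7x1 + 0.3x2 + 3.2x3 + 364x4 + 1.5x5 ≥ 394.1   (calcium)
  142x1 + 91x2 + 439x3 + 38x5 ≥ 855   (crude protein)
  x2 ≤ 1.8
  x1 ≤ 1.1
  x1, x2, x3, x4, x5 ≥ 0.
The optimal basis is {rice bran, soybean meal, limestone}; maize, oat hulls drop out. Binding constraints: phosphorus, calcium, the rice bran cap.
Optimal quantities: rice bran = 1.1 kg, soybean meal = 2.115 kg, limestone = 1.062 kg.
Hence cost = 0.13·1.1 + 0.38·2.115 + 0.05·1.062 = €0.99980.

€1.000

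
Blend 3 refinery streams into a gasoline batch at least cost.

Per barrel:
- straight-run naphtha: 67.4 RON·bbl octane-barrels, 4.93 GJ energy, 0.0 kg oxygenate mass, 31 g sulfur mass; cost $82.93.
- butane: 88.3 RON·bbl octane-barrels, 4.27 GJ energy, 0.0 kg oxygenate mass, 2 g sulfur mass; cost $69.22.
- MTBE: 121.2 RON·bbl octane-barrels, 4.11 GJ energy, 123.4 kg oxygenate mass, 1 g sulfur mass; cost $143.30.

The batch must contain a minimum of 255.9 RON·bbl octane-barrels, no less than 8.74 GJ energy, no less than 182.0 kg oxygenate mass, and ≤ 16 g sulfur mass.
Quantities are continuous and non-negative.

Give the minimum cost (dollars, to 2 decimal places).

$271.83

Let x1 = barrels of straight-run naphtha, x2 = barrels of butane, x3 = barrels of MTBE.
min 82.93x1 + 69.22x2 + 143.3x3 s.t.:
  67.4x1 + 88.3x2 + 121.2x3 ≥ 255.9   (octane-barrels)
  4.93x1 + 4.27x2 + 4.11x3 ≥ 8.74   (energy)
  123.4x3 ≥ 182   (oxygenate mass)
  31x1 + 2x2 + 1x3 ≤ 16   (sulfur mass)
  x1, x2, x3 ≥ 0.
The minimum-cost mix takes nothing from straight-run naphtha — only butane, MTBE. There the octane-barrels and oxygenate mass constraints are tight.
Optimal quantities: butane = 0.87367 barrels, MTBE = 1.4749 barrels.
Total cost: 69.22·0.87367 + 143.3·1.4749 = 271.8286.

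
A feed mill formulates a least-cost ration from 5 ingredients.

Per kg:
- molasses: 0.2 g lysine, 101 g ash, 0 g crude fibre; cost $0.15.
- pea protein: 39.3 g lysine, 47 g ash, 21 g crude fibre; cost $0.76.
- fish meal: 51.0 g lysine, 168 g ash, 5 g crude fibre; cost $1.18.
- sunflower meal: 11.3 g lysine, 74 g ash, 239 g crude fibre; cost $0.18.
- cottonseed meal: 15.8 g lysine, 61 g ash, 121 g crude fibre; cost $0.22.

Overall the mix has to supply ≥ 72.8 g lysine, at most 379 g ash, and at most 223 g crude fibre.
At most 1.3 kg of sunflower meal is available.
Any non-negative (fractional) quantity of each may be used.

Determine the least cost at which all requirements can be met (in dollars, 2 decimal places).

$1.27

Set it up as a linear program. Let x1 = kg of molasses, x2 = kg of pea protein, x3 = kg of fish meal, x4 = kg of sunflower meal, x5 = kg of cottonseed meal.
Minimise 0.15x1 + 0.76x2 + 1.18x3 + 0.18x4 + 0.22x5 subject to:
  0.2x1 + 39.3x2 + 51x3 + 11.3x4 + 15.8x5 ≥ 72.8   (lysine)
  101x1 + 47x2 + 168x3 + 74x4 + 61x5 ≤ 379   (ash)
  21x2 + 5x3 + 239x4 + 121x5 ≤ 223   (crude fibre)
  x4 ≤ 1.3
  x1, x2, x3, x4, x5 ≥ 0.
At the optimum only pea protein, cottonseed meal are positive (molasses, fish meal, sunflower meal = 0). There the lysine and crude fibre constraints are tight.
Optimal quantities: pea protein = 1.195 kg, cottonseed meal = 1.636 kg.
Total cost: 0.76·1.195 + 0.22·1.636 = 1.2681.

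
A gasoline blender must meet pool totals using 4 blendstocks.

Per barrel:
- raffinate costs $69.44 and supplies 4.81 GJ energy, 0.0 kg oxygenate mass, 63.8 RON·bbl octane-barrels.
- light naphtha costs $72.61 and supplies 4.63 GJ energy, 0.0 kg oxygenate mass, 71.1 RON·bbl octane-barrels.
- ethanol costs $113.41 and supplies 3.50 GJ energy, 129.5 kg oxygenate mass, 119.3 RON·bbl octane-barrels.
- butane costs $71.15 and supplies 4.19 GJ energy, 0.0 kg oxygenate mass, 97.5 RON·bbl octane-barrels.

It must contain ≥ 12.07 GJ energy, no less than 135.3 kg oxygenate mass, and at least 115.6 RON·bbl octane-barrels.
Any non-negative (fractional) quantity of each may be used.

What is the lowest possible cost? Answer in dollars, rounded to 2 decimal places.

$239.95

Let x1 = barrels of raffinate, x2 = barrels of light naphtha, x3 = barrels of ethanol, x4 = barrels of butane.
Minimise 69.44x1 + 72.61x2 + 113.41x3 + 71.15x4 s.t.:
  4.81x1 + 4.63x2 + 3.5x3 + 4.19x4 ≥ 12.07   (energy)
  129.5x3 ≥ 135.3   (oxygenate mass)
  63.8x1 + 71.1x2 + 119.3x3 + 97.5x4 ≥ 115.6   (octane-barrels)
  x1, x2, x3, x4 ≥ 0.
At the optimum only raffinate, ethanol are positive (light naphtha, butane = 0). Binding constraints: energy and oxygenate mass.
That vertex is x1 = 1.7491, x3 = 1.0448.
Objective = 69.44·1.7491 + 113.41·1.0448 = 239.9483.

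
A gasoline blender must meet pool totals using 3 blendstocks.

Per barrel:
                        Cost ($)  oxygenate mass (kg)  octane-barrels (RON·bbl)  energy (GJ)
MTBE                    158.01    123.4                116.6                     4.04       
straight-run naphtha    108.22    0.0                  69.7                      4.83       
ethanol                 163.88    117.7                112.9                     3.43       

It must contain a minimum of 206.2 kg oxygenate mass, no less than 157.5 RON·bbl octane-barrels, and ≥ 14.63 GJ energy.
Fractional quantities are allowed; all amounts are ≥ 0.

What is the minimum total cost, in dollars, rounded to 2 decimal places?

$440.57

Let x1 = barrels of MTBE, x2 = barrels of straight-run naphtha, x3 = barrels of ethanol.
min 158.01x1 + 108.22x2 + 163.88x3 with:
  123.4x1 + 117.7x3 ≥ 206.2   (oxygenate mass)
  116.6x1 + 69.7x2 + 112.9x3 ≥ 157.5   (octane-barrels)
  4.04x1 + 4.83x2 + 3.43x3 ≥ 14.63   (energy)
  x1, x2, x3 ≥ 0.
The optimal basis is {MTBE, straight-run naphtha}; ethanol drops out. Binding constraints: oxygenate mass and energy.
That vertex is x1 = 1.671, x2 = 1.6313.
Hence cost = 158.01·1.671 + 108.22·1.6313 = $440.5740.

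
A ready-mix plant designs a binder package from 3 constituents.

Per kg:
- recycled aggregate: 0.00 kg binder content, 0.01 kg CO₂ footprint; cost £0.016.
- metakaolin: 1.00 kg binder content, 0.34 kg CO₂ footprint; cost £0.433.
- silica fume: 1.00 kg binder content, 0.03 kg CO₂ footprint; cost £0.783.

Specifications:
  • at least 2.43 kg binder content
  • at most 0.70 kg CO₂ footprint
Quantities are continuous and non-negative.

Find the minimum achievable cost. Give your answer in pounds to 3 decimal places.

Let x1 = kg of recycled aggregate, x2 = kg of metakaolin, x3 = kg of silica fume.
Minimize 0.016x1 + 0.433x2 + 0.783x3 with:
  1x2 + 1x3 ≥ 2.43   (binder content)
  0.01x1 + 0.34x2 + 0.03x3 ≤ 0.7   (CO₂ footprint)
  x1, x2, x3 ≥ 0.
The minimum-cost mix takes nothing from recycled aggregate — only metakaolin, silica fume. The binder content and CO₂ footprint requirements are met with equality.
Solving gives x2 = 2.023, x3 = 0.4071.
Total cost: 0.433·2.023 + 0.783·0.4071 = 1.19472.

£1.195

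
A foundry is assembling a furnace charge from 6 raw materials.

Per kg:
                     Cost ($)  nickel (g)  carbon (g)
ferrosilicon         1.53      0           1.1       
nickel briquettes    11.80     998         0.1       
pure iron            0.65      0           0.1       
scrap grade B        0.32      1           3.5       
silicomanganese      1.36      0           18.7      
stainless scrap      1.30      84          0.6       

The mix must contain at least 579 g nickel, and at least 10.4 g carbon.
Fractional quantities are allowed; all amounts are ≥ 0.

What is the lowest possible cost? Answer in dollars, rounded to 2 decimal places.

Let x1 = kg of ferrosilicon, x2 = kg of nickel briquettes, x3 = kg of pure iron, x4 = kg of scrap grade B, x5 = kg of silicomanganese, x6 = kg of stainless scrap.
Minimise 1.53x1 + 11.8x2 + 0.65x3 + 0.32x4 + 1.36x5 + 1.3x6 subject to:
  998x2 + 1x4 + 84x6 ≥ 579   (nickel)
  1.1x1 + 0.1x2 + 0.1x3 + 3.5x4 + 18.7x5 + 0.6x6 ≥ 10.4   (carbon)
  x1, x2, x3, x4, x5, x6 ≥ 0.
The minimum-cost mix takes nothing from ferrosilicon, pure iron, scrap grade B, stainless scrap — only nickel briquettes, silicomanganese. There the nickel and carbon constraints are tight.
That vertex is x2 = 0.5802, x5 = 0.553.
Cost = 11.8·0.5802 + 1.36·0.553 = 7.5984.

$7.60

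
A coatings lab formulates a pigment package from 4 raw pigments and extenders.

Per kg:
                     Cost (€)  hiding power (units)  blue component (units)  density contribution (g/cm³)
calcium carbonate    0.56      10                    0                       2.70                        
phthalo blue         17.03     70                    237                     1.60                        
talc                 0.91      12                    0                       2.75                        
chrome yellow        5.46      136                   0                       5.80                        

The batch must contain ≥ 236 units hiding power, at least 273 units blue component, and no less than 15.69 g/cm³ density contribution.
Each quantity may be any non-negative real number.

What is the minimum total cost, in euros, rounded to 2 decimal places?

€26.36

Let x1 = kg of calcium carbonate, x2 = kg of phthalo blue, x3 = kg of talc, x4 = kg of chrome yellow.
min 0.56x1 + 17.03x2 + 0.91x3 + 5.46x4 s.t.:
  10x1 + 70x2 + 12x3 + 136x4 ≥ 236   (hiding power)
  237x2 ≥ 273   (blue component)
  2.7x1 + 1.6x2 + 2.75x3 + 5.8x4 ≥ 15.69   (density contribution)
  x1, x2, x3, x4 ≥ 0.
At the optimum only calcium carbonate, phthalo blue, chrome yellow are positive (talc = 0). The hiding power, blue component, density contribution requirements are met with equality.
So calcium carbonate = 3.176 kg, phthalo blue = 1.152 kg, chrome yellow = 0.9089 kg.
Total cost: 0.56·3.176 + 17.03·1.152 + 5.46·0.9089 = 26.3597.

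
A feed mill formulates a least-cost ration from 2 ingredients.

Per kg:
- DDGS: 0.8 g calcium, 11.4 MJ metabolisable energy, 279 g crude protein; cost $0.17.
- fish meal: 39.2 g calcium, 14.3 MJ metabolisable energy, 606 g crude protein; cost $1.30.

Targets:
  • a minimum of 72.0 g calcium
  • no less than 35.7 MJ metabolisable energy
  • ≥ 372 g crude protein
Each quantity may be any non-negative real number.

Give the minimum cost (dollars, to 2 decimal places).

$2.51

This is a linear program. Let x1 = kg of DDGS, x2 = kg of fish meal.
Minimize 0.17x1 + 1.3x2 with:
  0.8x1 + 39.2x2 ≥ 72   (calcium)
  11.4x1 + 14.3x2 ≥ 35.7   (metabolisable energy)
  279x1 + 606x2 ≥ 372   (crude protein)
  x1, x2 ≥ 0.
Both inputs are positive at the optimum. Binding constraints: calcium and metabolisable energy.
That vertex is x1 = 0.8493, x2 = 1.819.
Cost = 0.17·0.8493 + 1.3·1.819 = 2.5091.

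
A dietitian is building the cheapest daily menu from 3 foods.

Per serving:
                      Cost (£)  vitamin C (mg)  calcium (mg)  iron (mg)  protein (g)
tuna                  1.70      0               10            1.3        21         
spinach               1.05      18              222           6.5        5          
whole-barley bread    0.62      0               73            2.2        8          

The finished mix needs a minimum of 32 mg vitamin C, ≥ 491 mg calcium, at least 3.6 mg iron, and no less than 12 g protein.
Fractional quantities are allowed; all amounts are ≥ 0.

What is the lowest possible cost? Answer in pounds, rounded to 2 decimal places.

£2.36

Set it up as a linear program. Let x1 = servings of tuna, x2 = servings of spinach, x3 = servings of whole-barley bread.
Minimize 1.7x1 + 1.05x2 + 0.62x3 subject to:
  18x2 ≥ 32   (vitamin C)
  10x1 + 222x2 + 73x3 ≥ 491   (calcium)
  1.3x1 + 6.5x2 + 2.2x3 ≥ 3.6   (iron)
  21x1 + 5x2 + 8x3 ≥ 12   (protein)
  x1, x2, x3 ≥ 0.
The optimal basis is {spinach, whole-barley bread}; tuna drops out. There the calcium and protein constraints are tight.
Optimal quantities: spinach = 2.163 servings, whole-barley bread = 0.1481 servings.
Hence cost = 1.05·2.163 + 0.62·0.1481 = £2.3630.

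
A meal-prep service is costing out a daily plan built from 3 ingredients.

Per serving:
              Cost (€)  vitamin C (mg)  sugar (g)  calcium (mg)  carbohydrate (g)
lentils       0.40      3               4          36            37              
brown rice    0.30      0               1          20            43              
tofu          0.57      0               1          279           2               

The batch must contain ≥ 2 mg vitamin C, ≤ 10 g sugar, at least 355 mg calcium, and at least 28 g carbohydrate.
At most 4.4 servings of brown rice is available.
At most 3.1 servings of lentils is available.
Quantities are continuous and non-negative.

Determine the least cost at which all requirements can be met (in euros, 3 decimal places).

Let x1 = servings of lentils, x2 = servings of brown rice, x3 = servings of tofu.
min 0.4x1 + 0.3x2 + 0.57x3 s.t.:
  3x1 ≥ 2   (vitamin C)
  4x1 + 1x2 + 1x3 ≤ 10   (sugar)
  36x1 + 20x2 + 279x3 ≥ 355   (calcium)
  37x1 + 43x2 + 2x3 ≥ 28   (carbohydrate)
  x2 ≤ 4.4
  x1 ≤ 3.1
  x1, x2, x3 ≥ 0.
The optimal mix uses every input. Binding constraints: vitamin C, calcium, carbohydrate.
That vertex is x1 = 0.6667, x2 = 0.02241, x3 = 1.185.
Hence cost = 0.4·0.6667 + 0.3·0.02241 + 0.57·1.185 = €0.94885.

€0.949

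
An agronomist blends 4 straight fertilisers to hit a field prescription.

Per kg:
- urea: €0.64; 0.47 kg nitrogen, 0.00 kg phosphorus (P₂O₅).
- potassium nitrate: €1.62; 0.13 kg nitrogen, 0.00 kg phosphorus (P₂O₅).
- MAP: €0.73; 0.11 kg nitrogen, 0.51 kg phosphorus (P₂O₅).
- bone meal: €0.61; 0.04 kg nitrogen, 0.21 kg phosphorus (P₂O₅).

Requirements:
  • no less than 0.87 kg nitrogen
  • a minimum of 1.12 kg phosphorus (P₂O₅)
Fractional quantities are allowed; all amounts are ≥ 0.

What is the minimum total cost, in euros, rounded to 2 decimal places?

Let x1 = kg of urea, x2 = kg of potassium nitrate, x3 = kg of MAP, x4 = kg of bone meal.
Minimize 0.64x1 + 1.62x2 + 0.73x3 + 0.61x4 s.t.:
  0.47x1 + 0.13x2 + 0.11x3 + 0.04x4 ≥ 0.87   (nitrogen)
  0.51x3 + 0.21x4 ≥ 1.12   (phosphorus (P₂O₅))
  x1, x2, x3, x4 ≥ 0.
The minimum-cost mix takes nothing from potassium nitrate, bone meal — only urea, MAP. The nitrogen and phosphorus (P₂O₅) requirements are met with equality.
Optimal quantities: urea = 1.337 kg, MAP = 2.196 kg.
Total cost: 0.64·1.337 + 0.73·2.196 = 2.4588.

€2.46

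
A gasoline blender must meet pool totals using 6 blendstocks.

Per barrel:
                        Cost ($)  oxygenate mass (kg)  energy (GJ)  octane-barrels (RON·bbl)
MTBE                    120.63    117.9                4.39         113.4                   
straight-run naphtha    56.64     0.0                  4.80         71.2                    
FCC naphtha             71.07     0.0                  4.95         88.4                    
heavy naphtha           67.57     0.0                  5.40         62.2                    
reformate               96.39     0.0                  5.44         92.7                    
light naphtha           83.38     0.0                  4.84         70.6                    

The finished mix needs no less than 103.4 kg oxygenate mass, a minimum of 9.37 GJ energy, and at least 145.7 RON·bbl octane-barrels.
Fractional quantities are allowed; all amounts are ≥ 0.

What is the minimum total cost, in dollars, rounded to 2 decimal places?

This is a linear program. Let x1 = barrels of MTBE, x2 = barrels of straight-run naphtha, x3 = barrels of FCC naphtha, x4 = barrels of heavy naphtha, x5 = barrels of reformate, x6 = barrels of light naphtha.
min 120.63x1 + 56.64x2 + 71.07x3 + 67.57x4 + 96.39x5 + 83.38x6 with:
  117.9x1 ≥ 103.4   (oxygenate mass)
  4.39x1 + 4.8x2 + 4.95x3 + 5.4x4 + 5.44x5 + 4.84x6 ≥ 9.37   (energy)
  113.4x1 + 71.2x2 + 88.4x3 + 62.2x4 + 92.7x5 + 70.6x6 ≥ 145.7   (octane-barrels)
  x1, x2, x3, x4, x5, x6 ≥ 0.
The minimum-cost mix takes nothing from FCC naphtha, heavy naphtha, reformate, light naphtha — only MTBE, straight-run naphtha. There the oxygenate mass and energy constraints are tight.
So MTBE = 0.877 barrels, straight-run naphtha = 1.15 barrels.
Total cost: 120.63·0.877 + 56.64·1.15 = 170.9285.

$170.93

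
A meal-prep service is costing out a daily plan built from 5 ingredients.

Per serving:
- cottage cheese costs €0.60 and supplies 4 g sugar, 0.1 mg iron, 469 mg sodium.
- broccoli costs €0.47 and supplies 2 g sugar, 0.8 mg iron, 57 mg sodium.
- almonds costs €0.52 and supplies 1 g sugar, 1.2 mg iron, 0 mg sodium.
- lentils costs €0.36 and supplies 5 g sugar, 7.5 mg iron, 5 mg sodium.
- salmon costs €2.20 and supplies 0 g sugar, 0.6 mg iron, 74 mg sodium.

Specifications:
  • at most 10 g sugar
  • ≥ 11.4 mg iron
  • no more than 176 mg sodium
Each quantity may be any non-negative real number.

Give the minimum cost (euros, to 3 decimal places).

This is a linear program. Let x1 = servings of cottage cheese, x2 = servings of broccoli, x3 = servings of almonds, x4 = servings of lentils, x5 = servings of salmon.
Minimize 0.6x1 + 0.47x2 + 0.52x3 + 0.36x4 + 2.2x5 subject to:
  4x1 + 2x2 + 1x3 + 5x4 ≤ 10   (sugar)
  0.1x1 + 0.8x2 + 1.2x3 + 7.5x4 + 0.6x5 ≥ 11.4   (iron)
  469x1 + 57x2 + 5x4 + 74x5 ≤ 176   (sodium)
  x1, x2, x3, x4, x5 ≥ 0.
The optimal basis is {lentils}; cottage cheese, broccoli, almonds, salmon drop out. There the iron constraint is tight.
That vertex is x4 = 1.52.
Objective = 0.36·1.52 = 0.54720.

€0.547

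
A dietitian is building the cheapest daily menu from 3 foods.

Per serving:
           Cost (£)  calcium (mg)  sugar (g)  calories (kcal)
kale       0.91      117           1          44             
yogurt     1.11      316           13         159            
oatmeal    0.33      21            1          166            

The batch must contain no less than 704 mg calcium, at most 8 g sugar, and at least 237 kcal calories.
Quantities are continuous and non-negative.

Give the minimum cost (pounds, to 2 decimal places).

£5.22

Let x1 = servings of kale, x2 = servings of yogurt, x3 = servings of oatmeal.
Minimize 0.91x1 + 1.11x2 + 0.33x3 subject to:
  117x1 + 316x2 + 21x3 ≥ 704   (calcium)
  1x1 + 13x2 + 1x3 ≤ 8   (sugar)
  44x1 + 159x2 + 166x3 ≥ 237   (calories)
  x1, x2, x3 ≥ 0.
The minimum-cost mix takes nothing from oatmeal — only kale, yogurt. The calcium and sugar requirements are met with equality.
Solving gives x1 = 5.497, x2 = 0.1925.
Hence cost = 0.91·5.497 + 1.11·0.1925 = £5.2159.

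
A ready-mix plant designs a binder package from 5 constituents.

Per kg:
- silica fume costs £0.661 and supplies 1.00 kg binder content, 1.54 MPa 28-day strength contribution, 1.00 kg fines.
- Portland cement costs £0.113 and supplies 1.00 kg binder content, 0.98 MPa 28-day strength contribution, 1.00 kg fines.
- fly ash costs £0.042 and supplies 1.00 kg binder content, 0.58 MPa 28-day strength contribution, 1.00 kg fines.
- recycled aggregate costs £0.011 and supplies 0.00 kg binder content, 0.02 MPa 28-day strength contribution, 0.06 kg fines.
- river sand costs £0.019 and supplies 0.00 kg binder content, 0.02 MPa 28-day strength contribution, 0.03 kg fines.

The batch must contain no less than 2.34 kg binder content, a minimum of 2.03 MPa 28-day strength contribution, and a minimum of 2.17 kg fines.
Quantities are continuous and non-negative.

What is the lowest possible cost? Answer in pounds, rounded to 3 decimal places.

£0.147

Let x1 = kg of silica fume, x2 = kg of Portland cement, x3 = kg of fly ash, x4 = kg of recycled aggregate, x5 = kg of river sand.
Minimize 0.661x1 + 0.113x2 + 0.042x3 + 0.011x4 + 0.019x5 s.t.:
  1x1 + 1x2 + 1x3 ≥ 2.34   (binder content)
  1.54x1 + 0.98x2 + 0.58x3 + 0.02x4 + 0.02x5 ≥ 2.03   (28-day strength contribution)
  1x1 + 1x2 + 1x3 + 0.06x4 + 0.03x5 ≥ 2.17   (fines)
  x1, x2, x3, x4, x5 ≥ 0.
The optimal basis is {fly ash}; silica fume, Portland cement, recycled aggregate, river sand drop out. There the 28-day strength contribution constraint is tight.
Optimal quantities: fly ash = 3.5 kg.
Objective = 0.042·3.5 = 0.14700.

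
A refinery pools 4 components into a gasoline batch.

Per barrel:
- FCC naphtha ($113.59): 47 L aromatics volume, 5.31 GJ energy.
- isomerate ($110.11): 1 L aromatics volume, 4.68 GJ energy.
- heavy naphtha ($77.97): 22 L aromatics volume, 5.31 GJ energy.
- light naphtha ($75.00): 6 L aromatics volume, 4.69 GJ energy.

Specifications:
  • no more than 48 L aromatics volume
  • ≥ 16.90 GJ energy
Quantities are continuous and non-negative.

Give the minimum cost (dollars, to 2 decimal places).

Treat it as an LP. Let x1 = barrels of FCC naphtha, x2 = barrels of isomerate, x3 = barrels of heavy naphtha, x4 = barrels of light naphtha.
Minimize 113.59x1 + 110.11x2 + 77.97x3 + 75x4 with:
  47x1 + 1x2 + 22x3 + 6x4 ≤ 48   (aromatics volume)
  5.31x1 + 4.68x2 + 5.31x3 + 4.69x4 ≥ 16.9   (energy)
  x1, x2, x3, x4 ≥ 0.
The minimum-cost mix takes nothing from FCC naphtha, isomerate — only heavy naphtha, light naphtha. The aromatics volume and energy requirements are met with equality.
That vertex is x3 = 1.7347, x4 = 1.6394.
Objective = 77.97·1.7347 + 75·1.6394 = 258.2096.

$258.21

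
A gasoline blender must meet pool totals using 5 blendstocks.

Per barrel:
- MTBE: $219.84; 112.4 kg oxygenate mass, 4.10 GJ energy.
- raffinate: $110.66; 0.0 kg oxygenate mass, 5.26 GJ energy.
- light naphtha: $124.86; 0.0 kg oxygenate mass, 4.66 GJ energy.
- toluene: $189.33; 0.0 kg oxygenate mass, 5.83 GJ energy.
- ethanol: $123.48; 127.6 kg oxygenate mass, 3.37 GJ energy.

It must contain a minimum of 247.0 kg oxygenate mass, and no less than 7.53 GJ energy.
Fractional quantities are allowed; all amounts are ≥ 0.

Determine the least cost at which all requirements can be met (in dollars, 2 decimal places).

This is a linear program. Let x1 = barrels of MTBE, x2 = barrels of raffinate, x3 = barrels of light naphtha, x4 = barrels of toluene, x5 = barrels of ethanol.
Minimize 219.84x1 + 110.66x2 + 124.86x3 + 189.33x4 + 123.48x5 subject to:
  112.4x1 + 127.6x5 ≥ 247   (oxygenate mass)
  4.1x1 + 5.26x2 + 4.66x3 + 5.83x4 + 3.37x5 ≥ 7.53   (energy)
  x1, x2, x3, x4, x5 ≥ 0.
The minimum-cost mix takes nothing from MTBE, light naphtha, toluene — only raffinate, ethanol. Binding constraints: oxygenate mass and energy.
That vertex is x2 = 0.19136, x5 = 1.9357.
Cost = 110.66·0.19136 + 123.48·1.9357 = 260.1961.

$260.20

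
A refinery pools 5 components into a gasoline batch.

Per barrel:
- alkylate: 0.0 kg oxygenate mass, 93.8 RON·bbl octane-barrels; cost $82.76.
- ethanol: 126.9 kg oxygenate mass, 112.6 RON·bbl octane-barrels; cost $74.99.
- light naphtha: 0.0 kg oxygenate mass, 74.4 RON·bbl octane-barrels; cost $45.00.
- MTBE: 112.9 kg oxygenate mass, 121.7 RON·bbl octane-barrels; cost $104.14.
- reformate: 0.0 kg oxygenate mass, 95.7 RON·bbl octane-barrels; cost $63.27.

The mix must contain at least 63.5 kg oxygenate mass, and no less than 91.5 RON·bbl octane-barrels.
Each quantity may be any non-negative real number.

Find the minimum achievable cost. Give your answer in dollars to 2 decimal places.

Let x1 = barrels of alkylate, x2 = barrels of ethanol, x3 = barrels of light naphtha, x4 = barrels of MTBE, x5 = barrels of reformate.
Minimise 82.76x1 + 74.99x2 + 45x3 + 104.14x4 + 63.27x5 subject to:
  126.9x2 + 112.9x4 ≥ 63.5   (oxygenate mass)
  93.8x1 + 112.6x2 + 74.4x3 + 121.7x4 + 95.7x5 ≥ 91.5   (octane-barrels)
  x1, x2, x3, x4, x5 ≥ 0.
The cheapest feasible vertex uses only ethanol, light naphtha; alkylate, MTBE, reformate are not used. The oxygenate mass and octane-barrels requirements are met with equality.
That vertex is x2 = 0.5004, x3 = 0.4725.
Total cost: 74.99·0.5004 + 45·0.4725 = 58.7875.

$58.79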